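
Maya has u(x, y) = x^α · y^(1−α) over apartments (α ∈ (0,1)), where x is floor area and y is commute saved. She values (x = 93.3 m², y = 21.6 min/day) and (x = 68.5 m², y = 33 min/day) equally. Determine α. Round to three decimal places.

α ≈ 0.578

Indifference: 93.3^α · 21.6^(1−α) = 68.5^α · 33^(1−α).
Taking logs: α·ln 93.3 + (1−α)·ln 21.6 = α·ln 68.5 + (1−α)·ln 33, i.e. α·0.308986 = (1−α)·0.423814.
So α/(1−α) = (0.423814)/(0.308986) = 1.371628, and α = 1.371628/2.371628 ≈ 0.578.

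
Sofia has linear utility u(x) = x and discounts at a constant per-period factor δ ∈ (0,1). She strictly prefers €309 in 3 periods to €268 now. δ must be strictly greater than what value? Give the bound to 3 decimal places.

Comparing present values: 268 < δ^3·309.
Dividing by 309: δ^3 > 0.86731. Both sides are positive, so the cube root keeps the direction.
δ > 0.86731^(1/3) = 0.954.

δ > 0.954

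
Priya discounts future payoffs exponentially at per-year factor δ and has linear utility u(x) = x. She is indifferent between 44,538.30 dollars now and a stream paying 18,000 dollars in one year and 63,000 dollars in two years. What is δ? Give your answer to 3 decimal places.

The stream is worth 18000δ + 63000δ² today, so 18000δ + 63000δ² = 44538.30.
That is, 63000δ² + 18000δ − 44538.30 = 0, a quadratic in δ.
δ = (−18000 + √(18000² + 4·63000·44538.30)) / (2·63000) = (−18000 + √11547651600.00) / 126000 ≈ 0.710.

δ ≈ 0.710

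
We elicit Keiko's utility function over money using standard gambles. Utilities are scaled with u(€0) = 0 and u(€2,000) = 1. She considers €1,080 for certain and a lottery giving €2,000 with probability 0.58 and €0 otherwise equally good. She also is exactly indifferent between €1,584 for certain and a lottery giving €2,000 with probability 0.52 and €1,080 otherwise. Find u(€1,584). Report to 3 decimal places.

First, u(€1,080) = 0.58·u(€2,000) + 0.42·u(€0) = 0.58.
The second indifference gives u(€1,584) = 0.52·u(€2,000) + 0.48·u(€1,080) = 0.52·1.00 + 0.48·0.58 = 0.7984.

0.798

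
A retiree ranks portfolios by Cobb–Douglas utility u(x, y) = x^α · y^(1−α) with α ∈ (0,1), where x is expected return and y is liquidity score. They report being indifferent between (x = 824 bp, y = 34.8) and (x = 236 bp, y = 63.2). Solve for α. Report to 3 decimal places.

Indifference: 824^α · 34.8^(1−α) = 236^α · 63.2^(1−α).
(824/236)^α = (63.2/34.8)^(1−α); take logs: α·ln(824/236) = (1−α)·ln(63.2/34.8), i.e. α·1.250339 = (1−α)·0.596687.
So α/(1−α) = (0.596687)/(1.250339) = 0.477220, and α = 0.477220/1.477220 ≈ 0.323.

α ≈ 0.323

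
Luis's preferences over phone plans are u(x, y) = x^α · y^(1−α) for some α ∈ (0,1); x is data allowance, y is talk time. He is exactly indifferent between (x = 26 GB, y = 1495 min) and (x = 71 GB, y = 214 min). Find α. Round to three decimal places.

α ≈ 0.659

Set the two utilities equal: 26^α·1495^(1−α) = 71^α·214^(1−α).
Taking logs: α·ln 26 + (1−α)·ln 1495 = α·ln 71 + (1−α)·ln 214, i.e. α·-1.004583 = (1−α)·-1.943905.
With A = -1.004583 and B = -1.943905: α·A = (1−α)·B, so α = B/(A+B) = -1.943905/-2.948488 ≈ 0.659.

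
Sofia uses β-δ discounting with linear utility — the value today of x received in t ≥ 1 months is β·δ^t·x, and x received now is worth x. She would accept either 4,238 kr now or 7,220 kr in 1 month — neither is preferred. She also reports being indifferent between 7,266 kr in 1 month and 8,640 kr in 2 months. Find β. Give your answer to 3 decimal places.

Both payoffs in the second observation are in the future, so β drops out: δ^1·7266 = δ^2·8640 ⇒ δ = 7266/8640 = 0.84097.
The first indifference: 4238 = β·δ·7220, so β = 4238/(δ·7220) = 4238/(0.84097·7220) ≈ 0.698.

β ≈ 0.698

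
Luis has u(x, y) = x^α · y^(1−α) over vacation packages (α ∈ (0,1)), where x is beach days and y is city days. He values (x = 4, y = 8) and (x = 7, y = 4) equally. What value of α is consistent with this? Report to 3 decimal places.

α ≈ 0.553

The Cobb–Douglas utilities coincide, so 4^α·8^(1−α) = 7^α·4^(1−α).
Taking logs: α·ln 4 + (1−α)·ln 8 = α·ln 7 + (1−α)·ln 4, i.e. α·-0.559616 = (1−α)·-0.693147.
Thus α·(-1.252763) = -0.693147, so α = -0.693147/-1.252763 ≈ 0.553.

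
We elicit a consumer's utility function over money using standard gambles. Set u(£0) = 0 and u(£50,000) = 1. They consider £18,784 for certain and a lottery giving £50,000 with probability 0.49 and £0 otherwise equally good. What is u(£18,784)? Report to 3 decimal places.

The indifference gives u(£18,784) = 0.49·u(£50,000) + 0.51·u(£0) = 0.49·1 + 0.51·0 = 0.49.

0.490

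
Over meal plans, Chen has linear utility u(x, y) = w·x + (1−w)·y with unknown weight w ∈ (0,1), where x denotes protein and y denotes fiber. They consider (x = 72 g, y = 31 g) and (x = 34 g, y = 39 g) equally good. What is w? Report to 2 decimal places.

Indifference: w·72 + (1−w)·31 = w·34 + (1−w)·39.
Rearranging, 38·w − 8·(1−w) = 0.
So w/(1−w) = 8/38 = 0.2105, giving w = 8/(38+8) = 0.17.

w = 0.17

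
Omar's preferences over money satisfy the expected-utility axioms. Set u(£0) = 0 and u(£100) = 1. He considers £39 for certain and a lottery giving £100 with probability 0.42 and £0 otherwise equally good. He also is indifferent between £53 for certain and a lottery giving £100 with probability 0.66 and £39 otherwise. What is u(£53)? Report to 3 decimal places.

First, u(£39) = 0.42·u(£100) + 0.58·u(£0) = 0.42.
Then u(£53) = 0.66·u(£100) + 0.34·u(£39) = 0.66·1.00 + 0.34·0.42 = 0.8028.

0.803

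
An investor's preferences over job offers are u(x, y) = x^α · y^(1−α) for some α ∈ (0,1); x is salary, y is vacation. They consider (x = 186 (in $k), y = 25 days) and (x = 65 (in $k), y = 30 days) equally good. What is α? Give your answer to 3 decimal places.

α ≈ 0.148

The Cobb–Douglas utilities coincide, so 186^α·25^(1−α) = 65^α·30^(1−α).
(186/65)^α = (30/25)^(1−α); take logs: α·ln(186/65) = (1−α)·ln(30/25), i.e. α·1.051359 = (1−α)·0.182322.
So α/(1−α) = (0.182322)/(1.051359) = 0.173416, and α = 0.173416/1.173416 ≈ 0.148.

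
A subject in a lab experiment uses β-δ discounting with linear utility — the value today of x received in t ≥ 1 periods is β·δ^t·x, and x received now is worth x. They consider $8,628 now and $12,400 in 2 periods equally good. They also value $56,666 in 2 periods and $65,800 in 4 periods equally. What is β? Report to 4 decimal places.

The second indifference involves only future payoffs, so β cancels: β·δ^2·56666 = β·δ^4·65800, giving δ^2 = 56666/65800 = 0.86119, so δ = 0.92800.
Substituting δ into 8628 = β·δ^2·12400: β = 8628/(10678.699) ≈ 0.8080.

β ≈ 0.8080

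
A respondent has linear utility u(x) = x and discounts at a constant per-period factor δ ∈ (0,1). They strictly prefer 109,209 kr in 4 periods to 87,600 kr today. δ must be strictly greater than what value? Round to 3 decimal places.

Under u(x) = x this choice says 87600 < δ^4·109209.
So δ^4 > 87600/109209 = 0.80213; taking the 4th root of both positive sides preserves the inequality.
δ > (87600/109209)^(1/4) ≈ 0.946.

δ > 0.946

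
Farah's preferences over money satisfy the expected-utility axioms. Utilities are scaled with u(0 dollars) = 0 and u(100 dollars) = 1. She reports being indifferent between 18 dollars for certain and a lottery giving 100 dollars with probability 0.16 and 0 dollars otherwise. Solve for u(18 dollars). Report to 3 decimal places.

u(18 dollars) equals the lottery's expected utility: 0.16·1 + 0.84·0 = 0.16.

0.160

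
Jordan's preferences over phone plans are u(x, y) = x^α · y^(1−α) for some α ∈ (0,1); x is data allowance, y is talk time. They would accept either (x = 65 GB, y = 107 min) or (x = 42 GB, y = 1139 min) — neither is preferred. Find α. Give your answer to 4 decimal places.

α ≈ 0.8441

Set the two utilities equal: 65^α·107^(1−α) = 42^α·1139^(1−α).
Taking logs: α·ln 65 + (1−α)·ln 107 = α·ln 42 + (1−α)·ln 1139, i.e. α·0.4367177 = (1−α)·2.3650771.
Thus α·(2.8017948) = 2.3650771, so α = 2.3650771/2.8017948 ≈ 0.8441.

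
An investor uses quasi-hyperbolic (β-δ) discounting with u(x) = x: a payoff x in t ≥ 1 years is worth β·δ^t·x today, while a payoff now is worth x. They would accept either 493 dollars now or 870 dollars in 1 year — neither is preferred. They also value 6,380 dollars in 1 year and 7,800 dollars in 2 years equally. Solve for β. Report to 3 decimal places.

Both payoffs in the second observation are in the future, so β drops out: δ^1·6380 = δ^2·7800 ⇒ δ = 6380/7800 = 0.81795.
Now use the now-vs-future pair: 493 = β·δ·870 gives β = 493/(0.81795·870) ≈ 0.693.

β ≈ 0.693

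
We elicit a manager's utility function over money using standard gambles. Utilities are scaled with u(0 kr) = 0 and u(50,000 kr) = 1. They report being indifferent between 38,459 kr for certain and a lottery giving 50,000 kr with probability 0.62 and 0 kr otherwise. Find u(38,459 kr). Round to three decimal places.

By the standard-gamble method, u(38,459 kr) is just the indifference probability on the best outcome: 0.62.

0.620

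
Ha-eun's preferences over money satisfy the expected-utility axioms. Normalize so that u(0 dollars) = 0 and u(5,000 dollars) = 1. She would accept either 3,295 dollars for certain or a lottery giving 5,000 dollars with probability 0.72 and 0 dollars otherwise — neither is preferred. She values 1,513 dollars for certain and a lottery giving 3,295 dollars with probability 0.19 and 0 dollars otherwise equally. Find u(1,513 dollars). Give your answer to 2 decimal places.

0.14

The first gamble pins u(3,295 dollars): it must equal 0.72·1 + 0.28·0 = 0.72.
Chaining: u(1,513 dollars) = 0.19·0.72 + 0.81·0.00 = 0.1368.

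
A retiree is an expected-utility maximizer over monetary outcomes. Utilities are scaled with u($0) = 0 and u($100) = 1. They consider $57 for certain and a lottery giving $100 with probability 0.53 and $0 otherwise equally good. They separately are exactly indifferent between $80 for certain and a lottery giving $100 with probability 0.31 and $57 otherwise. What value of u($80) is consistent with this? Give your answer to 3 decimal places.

0.676

From the first indifference, u($57) = 0.53·u($100) + 0.47·u($0) = 0.53·1 + 0.47·0 = 0.53.
Chaining: u($80) = 0.31·1.00 + 0.69·0.53 = 0.6757.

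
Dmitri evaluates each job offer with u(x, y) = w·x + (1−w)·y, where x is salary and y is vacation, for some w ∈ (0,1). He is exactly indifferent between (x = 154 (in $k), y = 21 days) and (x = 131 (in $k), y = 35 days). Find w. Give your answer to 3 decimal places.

w = 0.378

u(154,21) = u(131,35) means w·154 + (1−w)·21 = w·131 + (1−w)·35.
Collecting terms: w·23 = (1−w)·14.
So w/(1−w) = 14/23 = 0.6087, giving w = 14/(23+14) = 0.378.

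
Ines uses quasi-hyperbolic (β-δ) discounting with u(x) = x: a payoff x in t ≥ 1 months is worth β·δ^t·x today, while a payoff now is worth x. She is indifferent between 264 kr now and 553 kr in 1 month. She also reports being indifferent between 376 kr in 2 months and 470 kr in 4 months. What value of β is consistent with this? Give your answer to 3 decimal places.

The second indifference involves only future payoffs, so β cancels: β·δ^2·376 = β·δ^4·470, giving δ^2 = 376/470 = 0.80000, so δ = 0.89443.
The first indifference: 264 = β·δ·553, so β = 264/(δ·553) = 264/(0.89443·553) ≈ 0.534.

β ≈ 0.534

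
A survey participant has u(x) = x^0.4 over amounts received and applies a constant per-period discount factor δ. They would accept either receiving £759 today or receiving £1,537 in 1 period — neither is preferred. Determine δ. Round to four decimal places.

δ ≈ 0.7541

The payoff in 1 period is discounted by δ, so u(759) = δ·u(1537) and δ = u(759)/u(1537).
Since u(x) = x^0.4, δ = (759/1537)^0.4 = 0.49382^0.4 = 0.75410.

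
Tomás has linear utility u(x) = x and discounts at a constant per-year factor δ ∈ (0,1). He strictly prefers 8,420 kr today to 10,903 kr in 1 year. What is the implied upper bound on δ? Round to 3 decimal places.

δ < 0.772

Under u(x) = x this choice says 8420 > δ·10903.
So δ < 8420/10903 = 0.77226.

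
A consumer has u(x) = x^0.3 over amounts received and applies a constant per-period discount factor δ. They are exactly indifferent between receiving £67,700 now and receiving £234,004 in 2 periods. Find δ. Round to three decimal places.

Indifference means u(67700) = δ^2 · u(234004), so δ^2 = u(67700)/u(234004).
With u(x) = x^0.3: δ^2 = 67700^0.3/234004^0.3 = (67700/234004)^0.3 = 0.68930.
Hence δ = (0.68930)^(1/2) = 0.83024.

δ ≈ 0.830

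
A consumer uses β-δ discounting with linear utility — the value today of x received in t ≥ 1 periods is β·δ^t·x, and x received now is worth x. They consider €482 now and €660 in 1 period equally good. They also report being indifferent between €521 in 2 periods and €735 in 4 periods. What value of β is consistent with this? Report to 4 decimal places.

β ≈ 0.8674

The second indifference involves only future payoffs, so β cancels: β·δ^2·521 = β·δ^4·735, giving δ^2 = 521/735 = 0.70884, so δ = 0.84193.
Substituting δ into 482 = β·δ·660: β = 482/(555.673) ≈ 0.8674.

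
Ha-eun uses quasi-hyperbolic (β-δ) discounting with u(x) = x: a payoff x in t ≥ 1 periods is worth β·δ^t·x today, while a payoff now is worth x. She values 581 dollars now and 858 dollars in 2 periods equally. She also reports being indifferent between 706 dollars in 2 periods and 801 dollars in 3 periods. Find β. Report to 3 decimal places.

β ≈ 0.872

The second indifference involves only future payoffs, so β cancels: β·δ^2·706 = β·δ^3·801, giving δ = 706/801 = 0.88140.
Now use the now-vs-future pair: 581 = β·δ^2·858 gives β = 581/(0.77686·858) ≈ 0.872.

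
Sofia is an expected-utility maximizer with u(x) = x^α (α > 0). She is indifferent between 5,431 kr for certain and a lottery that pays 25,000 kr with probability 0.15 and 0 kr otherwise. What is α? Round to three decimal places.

Since u(0) = 0, the lottery's EU is 0.15·25000^α.
Setting u(5431) equal to that: 5431^α = 0.15·25000^α ⇒ (5431/25000)^α = 0.15.
Taking logs: α·ln(5431/25000) = ln(0.15), so α = -1.897120 / -1.526753 ≈ 1.243.

α ≈ 1.243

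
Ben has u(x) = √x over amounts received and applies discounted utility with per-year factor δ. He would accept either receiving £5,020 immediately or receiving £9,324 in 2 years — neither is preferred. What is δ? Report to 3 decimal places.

Indifference means u(5020) = δ^2 · u(9324), so δ^2 = u(5020)/u(9324).
With u(x) = √x: δ^2 = √5020/√9324 = √(5020/9324) = 0.73375.
Taking the square root: δ = 0.73375^(1/2) ≈ 0.857.

δ ≈ 0.857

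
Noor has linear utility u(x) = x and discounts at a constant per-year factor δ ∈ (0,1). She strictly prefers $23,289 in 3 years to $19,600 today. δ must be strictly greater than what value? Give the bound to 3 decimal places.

Comparing present values: 19600 < δ^3·23289.
So δ^3 > 19600/23289 = 0.84160; taking the cube root of both positive sides preserves the inequality.
δ > (19600/23289)^(1/3) ≈ 0.944.

δ > 0.944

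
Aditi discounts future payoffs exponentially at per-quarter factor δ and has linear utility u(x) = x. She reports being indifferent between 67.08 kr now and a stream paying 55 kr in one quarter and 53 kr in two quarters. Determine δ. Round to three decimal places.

The stream is worth 55δ + 53δ² today, so 55δ + 53δ² = 67.08.
So 53δ² + 55δ − 67.08 = 0.
By the quadratic formula (taking the positive root), δ = (−55 + √17245.96) / 106 ≈ 0.720.

δ ≈ 0.720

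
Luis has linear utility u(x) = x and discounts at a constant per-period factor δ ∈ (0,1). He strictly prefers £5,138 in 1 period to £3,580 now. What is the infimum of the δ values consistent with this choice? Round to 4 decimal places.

δ > 0.6968

The preference means 3580 < δ·5138.
So δ > 3580/5138 = 0.69677.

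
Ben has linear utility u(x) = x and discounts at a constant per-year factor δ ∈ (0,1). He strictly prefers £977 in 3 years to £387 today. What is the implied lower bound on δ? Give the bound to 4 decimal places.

δ > 0.7344

The preference means 387 < δ^3·977.
Dividing by 977: δ^3 > 0.39611. Both sides are positive, so the cube root keeps the direction.
δ > 0.39611^(1/3) = 0.7344.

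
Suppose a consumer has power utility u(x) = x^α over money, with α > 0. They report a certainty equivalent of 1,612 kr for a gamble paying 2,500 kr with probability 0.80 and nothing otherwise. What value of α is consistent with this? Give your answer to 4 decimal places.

EU(lottery) = 0.80·2500^α + 0.20·0 = 0.80·2500^α.
Setting u(1612) equal to that: 1612^α = 0.80·2500^α ⇒ (1612/2500)^α = 0.80.
Take logs: α = ln 0.80 / ln(1612/2500) ≈ 0.508514.

α ≈ 0.5085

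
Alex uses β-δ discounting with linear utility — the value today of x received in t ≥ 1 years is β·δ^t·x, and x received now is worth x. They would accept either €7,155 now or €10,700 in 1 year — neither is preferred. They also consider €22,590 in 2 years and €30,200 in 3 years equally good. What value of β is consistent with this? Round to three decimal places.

β ≈ 0.894

The second indifference involves only future payoffs, so β cancels: β·δ^2·22590 = β·δ^3·30200, giving δ = 22590/30200 = 0.74801.
Now use the now-vs-future pair: 7155 = β·δ·10700 gives β = 7155/(0.74801·10700) ≈ 0.894.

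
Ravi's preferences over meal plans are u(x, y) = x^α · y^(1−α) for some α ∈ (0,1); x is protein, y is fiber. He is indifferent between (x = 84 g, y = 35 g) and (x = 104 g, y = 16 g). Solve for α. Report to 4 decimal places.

α ≈ 0.7856

The Cobb–Douglas utilities coincide, so 84^α·35^(1−α) = 104^α·16^(1−α).
(84/104)^α = (16/35)^(1−α); take logs: α·ln(84/104) = (1−α)·ln(16/35), i.e. α·-0.2135741 = (1−α)·-0.7827593.
So α/(1−α) = (-0.7827593)/(-0.2135741) = 3.6650479, and α = 3.6650479/4.6650479 ≈ 0.7856.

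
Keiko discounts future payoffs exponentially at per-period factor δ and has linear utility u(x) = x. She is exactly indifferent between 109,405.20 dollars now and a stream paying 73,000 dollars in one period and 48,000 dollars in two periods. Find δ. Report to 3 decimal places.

Equating present values: 109405.20 = 73000δ + 48000δ².
That is, 48000δ² + 73000δ − 109405.20 = 0, a quadratic in δ.
The positive root is δ = [−73000 + √(73000² + 4·48000·109405.20)] / (2·48000) = (−73000 + 162280.000)/96000 ≈ 0.930.

δ ≈ 0.930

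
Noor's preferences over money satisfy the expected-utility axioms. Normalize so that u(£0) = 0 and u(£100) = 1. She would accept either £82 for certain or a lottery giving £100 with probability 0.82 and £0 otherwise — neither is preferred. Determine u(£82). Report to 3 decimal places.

By the standard-gamble method, u(£82) is just the indifference probability on the best outcome: 0.82.

0.820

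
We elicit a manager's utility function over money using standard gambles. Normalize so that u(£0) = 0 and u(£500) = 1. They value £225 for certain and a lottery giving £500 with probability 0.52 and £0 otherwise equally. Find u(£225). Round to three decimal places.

0.520

u(£225) equals the lottery's expected utility: 0.52·1 + 0.48·0 = 0.52.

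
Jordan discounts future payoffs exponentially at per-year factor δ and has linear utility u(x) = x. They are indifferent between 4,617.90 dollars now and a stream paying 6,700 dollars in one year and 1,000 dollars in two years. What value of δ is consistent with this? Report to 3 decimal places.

δ ≈ 0.630

The stream is worth 6700δ + 1000δ² today, so 6700δ + 1000δ² = 4617.90.
Rearranged: 1000δ² + 6700δ − 4617.90 = 0.
δ = (−6700 + √(6700² + 4·1000·4617.90)) / (2·1000) = (−6700 + √63361600.00) / 2000 ≈ 0.630.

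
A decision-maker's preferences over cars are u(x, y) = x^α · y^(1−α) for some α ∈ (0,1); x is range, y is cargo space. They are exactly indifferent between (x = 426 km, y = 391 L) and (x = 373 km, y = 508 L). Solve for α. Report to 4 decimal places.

α ≈ 0.6633

Set the two utilities equal: 426^α·391^(1−α) = 373^α·508^(1−α).
Taking logs: α·ln 426 + (1−α)·ln 391 = α·ln 373 + (1−α)·ln 508, i.e. α·0.1328609 = (1−α)·0.2617739.
With A = 0.1328609 and B = 0.2617739: α·A = (1−α)·B, so α = B/(A+B) = 0.2617739/0.3946348 ≈ 0.6633.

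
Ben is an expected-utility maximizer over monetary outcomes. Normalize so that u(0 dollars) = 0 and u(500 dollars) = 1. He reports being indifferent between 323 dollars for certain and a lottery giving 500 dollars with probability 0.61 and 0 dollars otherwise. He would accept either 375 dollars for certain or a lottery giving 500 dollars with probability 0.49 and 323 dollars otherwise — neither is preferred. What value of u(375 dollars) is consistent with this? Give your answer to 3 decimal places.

0.801

The first gamble pins u(323 dollars): it must equal 0.61·1 + 0.39·0 = 0.61.
Chaining: u(375 dollars) = 0.49·1.00 + 0.51·0.61 = 0.8011.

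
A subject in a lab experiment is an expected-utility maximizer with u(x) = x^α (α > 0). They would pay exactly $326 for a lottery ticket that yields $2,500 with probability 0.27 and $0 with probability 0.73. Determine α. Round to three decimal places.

EU(lottery) = 0.27·2500^α + 0.73·0 = 0.27·2500^α.
Equating: 326^α = 0.27·2500^α, i.e. 0.1304^α = 0.27.
Taking logs: α·ln(326/2500) = ln(0.27), so α = -1.309333 / -2.037149 ≈ 0.643.

α ≈ 0.643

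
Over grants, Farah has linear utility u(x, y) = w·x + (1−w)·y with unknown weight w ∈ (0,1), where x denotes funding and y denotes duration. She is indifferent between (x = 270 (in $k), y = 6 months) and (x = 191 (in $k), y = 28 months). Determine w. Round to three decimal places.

u(270,6) = u(191,28) means w·270 + (1−w)·6 = w·191 + (1−w)·28.
Rearranging, 79·w − 22·(1−w) = 0.
The marginal rate of substitution is 22/79, so w = 22/(79+22) = 0.218.

w = 0.218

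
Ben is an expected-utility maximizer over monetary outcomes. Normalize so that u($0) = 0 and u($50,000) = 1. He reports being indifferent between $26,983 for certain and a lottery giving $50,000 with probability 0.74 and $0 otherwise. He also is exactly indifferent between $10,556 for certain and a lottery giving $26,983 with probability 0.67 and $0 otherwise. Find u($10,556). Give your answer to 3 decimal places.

First, u($26,983) = 0.74·u($50,000) + 0.26·u($0) = 0.74.
Chaining: u($10,556) = 0.67·0.74 + 0.33·0.00 = 0.4958.

0.496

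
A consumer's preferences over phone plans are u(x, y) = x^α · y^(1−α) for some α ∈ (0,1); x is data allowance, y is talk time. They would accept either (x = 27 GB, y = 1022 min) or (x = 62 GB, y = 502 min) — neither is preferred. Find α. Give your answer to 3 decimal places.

α ≈ 0.461

Set the two utilities equal: 27^α·1022^(1−α) = 62^α·502^(1−α).
Taking logs: α·ln 27 + (1−α)·ln 1022 = α·ln 62 + (1−α)·ln 502, i.e. α·-0.831298 = (1−α)·-0.710917.
Thus α·(-1.542215) = -0.710917, so α = -0.710917/-1.542215 ≈ 0.461.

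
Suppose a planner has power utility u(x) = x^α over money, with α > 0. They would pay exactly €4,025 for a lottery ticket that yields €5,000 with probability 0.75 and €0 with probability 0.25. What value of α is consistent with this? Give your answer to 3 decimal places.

Since u(0) = 0, the lottery's EU is 0.75·5000^α.
Equating: 4025^α = 0.75·5000^α, i.e. 0.8050^α = 0.75.
Take logs: α = ln 0.75 / ln(4025/5000) ≈ 1.32626.

α ≈ 1.326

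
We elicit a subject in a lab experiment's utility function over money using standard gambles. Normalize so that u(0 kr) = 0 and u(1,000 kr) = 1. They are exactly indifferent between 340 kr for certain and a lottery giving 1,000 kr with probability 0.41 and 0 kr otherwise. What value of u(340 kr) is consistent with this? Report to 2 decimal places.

By the standard-gamble method, u(340 kr) is just the indifference probability on the best outcome: 0.41.

0.41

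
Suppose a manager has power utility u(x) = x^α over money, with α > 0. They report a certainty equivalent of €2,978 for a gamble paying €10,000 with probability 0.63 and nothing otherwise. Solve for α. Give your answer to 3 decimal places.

The lottery's expected utility is 0.63·u(10000) + 0.37·u(0) = 0.63·10000^α (since u(0) = 0 for α > 0).
Equating: 2978^α = 0.63·10000^α, i.e. 0.2978^α = 0.63.
Taking logs: α·ln(2978/10000) = ln(0.63), so α = -0.462035 / -1.211333 ≈ 0.381.

α ≈ 0.381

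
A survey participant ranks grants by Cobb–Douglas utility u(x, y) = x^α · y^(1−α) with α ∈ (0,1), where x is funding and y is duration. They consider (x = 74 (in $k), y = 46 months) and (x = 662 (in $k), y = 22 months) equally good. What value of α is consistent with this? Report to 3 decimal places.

Set the two utilities equal: 74^α·46^(1−α) = 662^α·22^(1−α).
Rearrange to (74/662)^α = (22/46)^(1−α) and take logs: α·-2.191200 = (1−α)·-0.737599.
Thus α·(-2.928799) = -0.737599, so α = -0.737599/-2.928799 ≈ 0.252.

α ≈ 0.252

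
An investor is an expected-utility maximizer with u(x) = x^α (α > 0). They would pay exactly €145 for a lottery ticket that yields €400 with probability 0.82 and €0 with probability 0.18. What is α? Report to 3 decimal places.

α ≈ 0.196

Since u(0) = 0, the lottery's EU is 0.82·400^α.
Setting u(145) equal to that: 145^α = 0.82·400^α ⇒ (145/400)^α = 0.82.
Take logs: α = ln 0.82 / ln(145/400) ≈ 0.19557.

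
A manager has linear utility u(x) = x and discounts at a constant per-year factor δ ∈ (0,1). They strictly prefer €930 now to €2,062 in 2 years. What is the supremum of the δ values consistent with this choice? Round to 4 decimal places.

Under u(x) = x this choice says 930 > δ^2·2062.
Dividing by 2062: δ^2 < 0.45102. Both sides are positive, so the square root keeps the direction.
δ < (930/2062)^(1/2) ≈ 0.6716.

δ < 0.6716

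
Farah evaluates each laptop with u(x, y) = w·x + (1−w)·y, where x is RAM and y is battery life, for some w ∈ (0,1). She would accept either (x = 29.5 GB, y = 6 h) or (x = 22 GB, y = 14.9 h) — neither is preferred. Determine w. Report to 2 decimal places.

w = 0.54

u(29.5,6) = u(22,14.9) means w·29.5 + (1−w)·6 = w·22 + (1−w)·14.9.
Collecting terms: w·7.5 = (1−w)·8.9.
Hence w = 8.9/(7.5+8.9) = 8.9/16.4 = 0.54.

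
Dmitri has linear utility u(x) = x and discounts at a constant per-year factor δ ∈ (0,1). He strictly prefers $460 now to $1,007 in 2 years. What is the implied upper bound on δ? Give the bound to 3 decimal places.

δ < 0.676

The preference means 460 > δ^2·1007.
So δ^2 < 460/1007 = 0.45680; taking the square root of both positive sides preserves the inequality.
δ < (460/1007)^(1/2) ≈ 0.676.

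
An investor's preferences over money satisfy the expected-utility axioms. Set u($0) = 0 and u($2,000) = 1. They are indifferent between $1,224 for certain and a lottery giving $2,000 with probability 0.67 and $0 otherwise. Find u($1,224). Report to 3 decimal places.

The indifference gives u($1,224) = 0.67·u($2,000) + 0.33·u($0) = 0.67·1 + 0.33·0 = 0.67.

0.670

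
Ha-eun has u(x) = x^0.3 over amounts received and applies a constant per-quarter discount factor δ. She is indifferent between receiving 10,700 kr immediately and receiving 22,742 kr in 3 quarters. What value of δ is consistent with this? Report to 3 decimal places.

δ ≈ 0.927

Indifference means u(10700) = δ^3 · u(22742), so δ^3 = u(10700)/u(22742).
Since u(x) = x^0.3, δ^3 = (10700/22742)^0.3 = 0.47050^0.3 = 0.79757.
So δ = 0.79757^(1/3) ≈ 0.927.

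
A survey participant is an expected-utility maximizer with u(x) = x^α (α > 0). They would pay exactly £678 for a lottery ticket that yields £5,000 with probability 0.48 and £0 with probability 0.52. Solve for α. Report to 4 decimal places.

α ≈ 0.3673

The lottery's expected utility is 0.48·u(5000) + 0.52·u(0) = 0.48·5000^α (since u(0) = 0 for α > 0).
Indifference: 678^α = 0.48·5000^α, so (678/5000)^α = 0.48.
Taking logs: α·ln(678/5000) = ln(0.48), so α = -0.7339692 / -1.9980459 ≈ 0.3673.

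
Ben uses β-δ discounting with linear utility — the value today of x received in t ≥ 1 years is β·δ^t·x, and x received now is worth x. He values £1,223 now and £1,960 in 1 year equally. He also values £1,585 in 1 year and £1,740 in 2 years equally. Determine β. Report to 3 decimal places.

The second indifference involves only future payoffs, so β cancels: β·δ^1·1585 = β·δ^2·1740, giving δ = 1585/1740 = 0.91092.
Now use the now-vs-future pair: 1223 = β·δ·1960 gives β = 1223/(0.91092·1960) ≈ 0.685.

β ≈ 0.685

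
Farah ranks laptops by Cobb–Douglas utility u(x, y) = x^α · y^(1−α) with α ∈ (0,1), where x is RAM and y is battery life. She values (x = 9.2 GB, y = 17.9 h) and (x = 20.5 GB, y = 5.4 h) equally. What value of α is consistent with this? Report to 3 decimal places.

α ≈ 0.599

Indifference: 9.2^α · 17.9^(1−α) = 20.5^α · 5.4^(1−α).
Rearrange to (9.2/20.5)^α = (5.4/17.9)^(1−α) and take logs: α·-0.801221 = (1−α)·-1.198402.
With A = -0.801221 and B = -1.198402: α·A = (1−α)·B, so α = B/(A+B) = -1.198402/-1.999623 ≈ 0.599.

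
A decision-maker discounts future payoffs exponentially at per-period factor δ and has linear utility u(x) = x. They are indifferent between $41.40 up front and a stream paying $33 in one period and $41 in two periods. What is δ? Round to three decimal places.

Present value of the stream is 33·δ + 41·δ². Indifference gives 33δ + 41δ² = 41.40.
So 41δ² + 33δ − 41.40 = 0.
By the quadratic formula (taking the positive root), δ = (−33 + √7878.60) / 82 ≈ 0.680.

δ ≈ 0.680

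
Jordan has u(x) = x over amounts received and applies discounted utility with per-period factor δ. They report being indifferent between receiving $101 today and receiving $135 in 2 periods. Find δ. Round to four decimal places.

Indifference means u(101) = δ^2 · u(135), so δ^2 = u(101)/u(135).
With u(x) = x: δ^2 = 101/135 = 0.74815.
So δ = 0.74815^(1/2) ≈ 0.8650.

δ ≈ 0.8650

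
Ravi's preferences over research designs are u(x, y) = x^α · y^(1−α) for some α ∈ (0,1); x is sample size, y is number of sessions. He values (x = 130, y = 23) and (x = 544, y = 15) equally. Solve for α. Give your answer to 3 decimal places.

The Cobb–Douglas utilities coincide, so 130^α·23^(1−α) = 544^α·15^(1−α).
(130/544)^α = (15/23)^(1−α); take logs: α·ln(130/544) = (1−α)·ln(15/23), i.e. α·-1.431415 = (1−α)·-0.427444.
With A = -1.431415 and B = -0.427444: α·A = (1−α)·B, so α = B/(A+B) = -0.427444/-1.858859 ≈ 0.230.

α ≈ 0.230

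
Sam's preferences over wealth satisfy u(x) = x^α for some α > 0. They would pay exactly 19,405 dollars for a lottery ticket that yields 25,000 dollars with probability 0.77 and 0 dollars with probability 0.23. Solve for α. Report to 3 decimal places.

The lottery's expected utility is 0.77·u(25000) + 0.23·u(0) = 0.77·25000^α (since u(0) = 0 for α > 0).
Setting u(19405) equal to that: 19405^α = 0.77·25000^α ⇒ (19405/25000)^α = 0.77.
α = ln(0.77) / ln(19405/25000) = -0.261365/-0.253345 ≈ 1.032.

α ≈ 1.032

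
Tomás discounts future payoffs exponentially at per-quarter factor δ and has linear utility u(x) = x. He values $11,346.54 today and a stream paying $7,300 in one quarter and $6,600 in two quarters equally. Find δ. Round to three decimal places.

δ ≈ 0.870

The stream is worth 7300δ + 6600δ² today, so 7300δ + 6600δ² = 11346.54.
That is, 6600δ² + 7300δ − 11346.54 = 0, a quadratic in δ.
The positive root is δ = [−7300 + √(7300² + 4·6600·11346.54)] / (2·6600) = (−7300 + 18784.000)/13200 ≈ 0.870.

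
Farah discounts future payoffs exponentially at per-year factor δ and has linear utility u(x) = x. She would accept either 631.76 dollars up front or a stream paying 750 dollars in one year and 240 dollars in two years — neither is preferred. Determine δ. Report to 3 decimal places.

Equating present values: 631.76 = 750δ + 240δ².
That is, 240δ² + 750δ − 631.76 = 0, a quadratic in δ.
The positive root is δ = [−750 + √(750² + 4·240·631.76)] / (2·240) = (−750 + 1081.198)/480 ≈ 0.690.

δ ≈ 0.690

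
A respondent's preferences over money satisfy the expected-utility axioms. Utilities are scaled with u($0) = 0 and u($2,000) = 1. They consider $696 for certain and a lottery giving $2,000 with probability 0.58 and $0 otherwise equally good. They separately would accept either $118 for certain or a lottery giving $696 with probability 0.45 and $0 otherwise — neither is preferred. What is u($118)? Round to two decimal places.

0.26

From the first indifference, u($696) = 0.58·u($2,000) + 0.42·u($0) = 0.58·1 + 0.42·0 = 0.58.
Then u($118) = 0.45·u($696) + 0.55·u($0) = 0.45·0.58 + 0.55·0.00 = 0.2610.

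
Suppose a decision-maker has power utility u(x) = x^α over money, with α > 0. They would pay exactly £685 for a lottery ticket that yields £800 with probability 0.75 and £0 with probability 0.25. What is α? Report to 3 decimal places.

α ≈ 1.854

The lottery's expected utility is 0.75·u(800) + 0.25·u(0) = 0.75·800^α (since u(0) = 0 for α > 0).
Indifference: 685^α = 0.75·800^α, so (685/800)^α = 0.75.
Taking logs: α·ln(685/800) = ln(0.75), so α = -0.287682 / -0.155193 ≈ 1.854.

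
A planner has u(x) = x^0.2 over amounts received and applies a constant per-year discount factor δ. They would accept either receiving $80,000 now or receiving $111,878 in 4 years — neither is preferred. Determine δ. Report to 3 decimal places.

δ ≈ 0.983

Indifference means u(80000) = δ^4 · u(111878), so δ^4 = u(80000)/u(111878).
Since u(x) = x^0.2, δ^4 = (80000/111878)^0.2 = 0.71506^0.2 = 0.93512.
So δ = 0.93512^(1/4) ≈ 0.983.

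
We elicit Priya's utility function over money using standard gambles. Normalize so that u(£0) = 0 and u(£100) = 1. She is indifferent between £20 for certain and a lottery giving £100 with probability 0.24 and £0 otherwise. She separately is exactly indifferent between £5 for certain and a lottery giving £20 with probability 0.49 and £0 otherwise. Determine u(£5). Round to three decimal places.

The first gamble pins u(£20): it must equal 0.24·1 + 0.76·0 = 0.24.
Then u(£5) = 0.49·u(£20) + 0.51·u(£0) = 0.49·0.24 + 0.51·0.00 = 0.1176.

0.118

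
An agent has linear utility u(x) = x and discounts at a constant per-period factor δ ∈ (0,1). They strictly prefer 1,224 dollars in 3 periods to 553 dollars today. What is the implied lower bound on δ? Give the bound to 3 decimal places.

The preference means 553 < δ^3·1224.
Hence δ^3 > 553/1224 = 0.45180, and x ↦ x^(1/3) is increasing on (0,∞).
δ > 0.45180^(1/3) = 0.767.

δ > 0.767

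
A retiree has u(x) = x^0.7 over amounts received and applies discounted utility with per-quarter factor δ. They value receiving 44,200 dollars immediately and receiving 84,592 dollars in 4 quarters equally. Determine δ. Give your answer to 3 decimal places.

Equating discounted utilities: u(44200) = δ^4·u(84592) ⇒ δ^4 = u(44200)/u(84592).
With u(x) = x^0.7: δ^4 = 44200^0.7/84592^0.7 = (44200/84592)^0.7 = 0.63484.
Hence δ = (0.63484)^(1/4) = 0.89262.

δ ≈ 0.893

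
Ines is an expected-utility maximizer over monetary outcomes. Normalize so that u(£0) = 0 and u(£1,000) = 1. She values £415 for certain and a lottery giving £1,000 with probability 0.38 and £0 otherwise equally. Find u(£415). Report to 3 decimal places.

The indifference gives u(£415) = 0.38·u(£1,000) + 0.62·u(£0) = 0.38·1 + 0.62·0 = 0.38.

0.380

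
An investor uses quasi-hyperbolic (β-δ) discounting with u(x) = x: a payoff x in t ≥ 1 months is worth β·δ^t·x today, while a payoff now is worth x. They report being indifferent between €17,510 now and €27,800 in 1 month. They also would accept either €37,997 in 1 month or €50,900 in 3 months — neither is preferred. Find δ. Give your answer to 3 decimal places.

δ ≈ 0.864

From the later pair, β·δ^1·37997 = β·δ^3·50900; dividing through, δ^2 = 37997/50900 = 0.74650, so δ = 0.86400.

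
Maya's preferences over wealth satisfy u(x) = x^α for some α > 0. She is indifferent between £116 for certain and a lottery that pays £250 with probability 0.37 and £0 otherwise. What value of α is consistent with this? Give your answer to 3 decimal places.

α ≈ 1.295

The lottery's expected utility is 0.37·u(250) + 0.63·u(0) = 0.37·250^α (since u(0) = 0 for α > 0).
Indifference: 116^α = 0.37·250^α, so (116/250)^α = 0.37.
Taking logs: α·ln(116/250) = ln(0.37), so α = -0.994252 / -0.767871 ≈ 1.295.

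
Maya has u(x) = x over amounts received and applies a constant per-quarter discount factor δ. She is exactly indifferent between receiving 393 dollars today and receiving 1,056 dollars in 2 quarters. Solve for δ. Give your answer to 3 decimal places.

The payoff in 2 quarters is discounted by δ^2, so u(393) = δ^2·u(1056) and δ^2 = u(393)/u(1056).
With u(x) = x: δ^2 = 393/1056 = 0.37216.
Taking the square root: δ = 0.37216^(1/2) ≈ 0.610.

δ ≈ 0.610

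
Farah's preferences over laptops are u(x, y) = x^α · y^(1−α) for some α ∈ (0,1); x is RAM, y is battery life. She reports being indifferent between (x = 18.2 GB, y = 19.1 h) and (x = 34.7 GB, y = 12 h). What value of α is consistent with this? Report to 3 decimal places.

Set the two utilities equal: 18.2^α·19.1^(1−α) = 34.7^α·12^(1−α).
(18.2/34.7)^α = (12/19.1)^(1−α); take logs: α·ln(18.2/34.7) = (1−α)·ln(12/19.1), i.e. α·-0.645318 = (1−α)·-0.464782.
With A = -0.645318 and B = -0.464782: α·A = (1−α)·B, so α = B/(A+B) = -0.464782/-1.110100 ≈ 0.419.

α ≈ 0.419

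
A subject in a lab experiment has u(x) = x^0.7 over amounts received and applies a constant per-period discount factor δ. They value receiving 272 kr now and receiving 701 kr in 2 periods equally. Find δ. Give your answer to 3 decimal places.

δ ≈ 0.718

Indifference means u(272) = δ^2 · u(701), so δ^2 = u(272)/u(701).
Since u(x) = x^0.7, δ^2 = (272/701)^0.7 = 0.38802^0.7 = 0.51546.
So δ = 0.51546^(1/2) ≈ 0.718.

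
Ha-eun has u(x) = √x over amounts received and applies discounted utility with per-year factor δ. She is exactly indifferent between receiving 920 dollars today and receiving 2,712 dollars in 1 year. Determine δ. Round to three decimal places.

δ ≈ 0.582

The payoff in 1 year is discounted by δ, so u(920) = δ·u(2712) and δ = u(920)/u(2712).
With u(x) = √x: δ = √920/√2712 = √(920/2712) = 0.58244.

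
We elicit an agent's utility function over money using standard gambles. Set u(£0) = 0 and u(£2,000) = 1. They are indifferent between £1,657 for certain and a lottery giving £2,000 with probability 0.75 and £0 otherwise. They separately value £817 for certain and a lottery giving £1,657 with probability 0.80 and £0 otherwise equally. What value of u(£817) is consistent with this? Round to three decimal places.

0.600

From the first indifference, u(£1,657) = 0.75·u(£2,000) + 0.25·u(£0) = 0.75·1 + 0.25·0 = 0.75.
The second indifference gives u(£817) = 0.80·u(£1,657) + 0.20·u(£0) = 0.80·0.75 + 0.20·0.00 = 0.6000.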